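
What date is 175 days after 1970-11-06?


Start: 1970-11-06, add 175 days
November 1970 has 30 days: 30 - 6 = 24 days to November 30 -> 151 left
December 1970 has 31 days -> 120 left
January 1971 has 31 days -> 89 left
February 1971 has 28 days -> 61 left
March 1971 has 31 days -> 30 left
April 1971: 30 <= 30 -> lands on April 30

Result: 1971-04-30


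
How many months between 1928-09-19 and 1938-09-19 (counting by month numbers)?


From September 1928 to September 1938
10 years * 12 = 120 months = 120

120 months


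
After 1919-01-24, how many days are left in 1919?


Day of year: 24 of 365
Remaining = 365 - 24

341 days


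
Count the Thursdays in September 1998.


September 1998 has 30 days
Anchor: Jan 1, 1998. With p = 1998 - 1 = 1997: (p + p//4 - p//100 + p//400) mod 7 = (1997 + 499 - 19 + 4) mod 7 = 2481 mod 7 = 3 -> Thursday (Mon=0 ... Sun=6)
Days before September (Jan-Aug): 243; September 1 index = (3 + 243) mod 7 = 1 -> Tuesday
First Thursday is September 3
Thursdays: 3, 10, 17, 24

4 Thursdays


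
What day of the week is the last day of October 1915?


October 1915 has 31 days
Anchor: Jan 1, 1915. With p = 1915 - 1 = 1914: (p + p//4 - p//100 + p//400) mod 7 = (1914 + 478 - 19 + 4) mod 7 = 2377 mod 7 = 4 -> Friday (Mon=0 ... Sun=6)
Days before October (Jan-Sep): 273; October 1 index = (4 + 273) mod 7 = 4 -> Friday
Last day offset: 31 - 1 = 30 days
Weekday index = (4 + 30) mod 7 = 6

Sunday, October 31


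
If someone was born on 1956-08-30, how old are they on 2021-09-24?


Birth: 1956-08-30
Reference: 2021-09-24
Year difference: 2021 - 1956 = 65

65 years old


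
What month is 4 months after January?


January is month 1
1 + 4 = 5

May


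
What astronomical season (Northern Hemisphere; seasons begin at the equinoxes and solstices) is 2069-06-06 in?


Date: June 6
Astronomical Spring (approx.; exact equinox/solstice day varies by year): March 20 to June 20
June 6 falls within the Spring window

Spring


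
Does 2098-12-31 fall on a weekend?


Anchor: Jan 1, 2098. With p = 2098 - 1 = 2097: (p + p//4 - p//100 + p//400) mod 7 = (2097 + 524 - 20 + 5) mod 7 = 2606 mod 7 = 2 -> Wednesday (Mon=0 ... Sun=6)
Day of year: 365; offset = 364
Weekday index = (2 + 364) mod 7 = 2 -> Wednesday
Weekend days: Saturday, Sunday

No


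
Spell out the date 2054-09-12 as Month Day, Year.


ISO 2054-09-12 parses as year=2054, month=09, day=12
Month 9 -> September

September 12, 2054


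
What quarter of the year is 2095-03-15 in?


Month: March (month 3)
Q1: Jan-Mar, Q2: Apr-Jun, Q3: Jul-Sep, Q4: Oct-Dec

Q1


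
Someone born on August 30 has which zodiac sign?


Date: August 30
Conventional tropical zodiac dates: Virgo from August 23 onward; Libra starts September 23
August 30 falls within the Virgo range

Virgo


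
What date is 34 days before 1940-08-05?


Start: 1940-08-05, subtract 34 days
Back 5 days from August 5 reaches July 31, 1940 -> 29 left
July 1940: 31 - 29 = 2 -> lands on July 2

Result: 1940-07-02


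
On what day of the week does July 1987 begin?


Target: July 1, 1987
Anchor: Jan 1, 1987. With p = 1987 - 1 = 1986: (p + p//4 - p//100 + p//400) mod 7 = (1986 + 496 - 19 + 4) mod 7 = 2467 mod 7 = 3 -> Thursday (Mon=0 ... Sun=6)
Days before July (Jan-Jun): 181 days
Weekday index = (3 + 181) mod 7 = 2

Wednesday


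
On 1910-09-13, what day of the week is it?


Date: September 13, 1910
Anchor: Jan 1, 1910. With p = 1910 - 1 = 1909: (p + p//4 - p//100 + p//400) mod 7 = (1909 + 477 - 19 + 4) mod 7 = 2371 mod 7 = 5 -> Saturday (Mon=0 ... Sun=6)
Days before September (Jan-Aug): 243; offset = 243 + 13 - 1 = 255
Weekday index = (5 + 255) mod 7 = 1

Day of the week: Tuesday


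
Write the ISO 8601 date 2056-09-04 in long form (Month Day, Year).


ISO 2056-09-04 parses as year=2056, month=09, day=04
Month 9 -> September

September 4, 2056


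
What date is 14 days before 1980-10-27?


Start: 1980-10-27, subtract 14 days
27 - 14 = 13 stays within October 1980

Result: 1980-10-13


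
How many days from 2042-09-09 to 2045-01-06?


From 2042-09-09 to 2045-01-06
2042-09-09: days before September = 31 + 28 + 31 + 30 + 31 + 30 + 31 + 31 = 243 (2042 is not a leap year); day of year = 243 + 9 = 252
2045-01-06: day of year = 6
Rest of 2042: 365 - 252 = 113
Full years 2043 (365), 2044 (366): 731
Total = 113 + 731 + 6 = 850

850 days


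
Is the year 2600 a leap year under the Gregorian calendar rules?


Gregorian leap year rule: divisible by 4, but not by 100, unless also by 400.
2600 is divisible by 100 but not 400 -> not a leap year

No


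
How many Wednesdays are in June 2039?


June 2039 has 30 days
Anchor: Jan 1, 2039. With p = 2039 - 1 = 2038: (p + p//4 - p//100 + p//400) mod 7 = (2038 + 509 - 20 + 5) mod 7 = 2532 mod 7 = 5 -> Saturday (Mon=0 ... Sun=6)
Days before June (Jan-May): 151; June 1 index = (5 + 151) mod 7 = 2 -> Wednesday
First Wednesday is June 1
Wednesdays: 1, 8, 15, 22, 29

5 Wednesdays


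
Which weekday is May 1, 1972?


Target: May 1, 1972
Anchor: Jan 1, 1972. With p = 1972 - 1 = 1971: (p + p//4 - p//100 + p//400) mod 7 = (1971 + 492 - 19 + 4) mod 7 = 2448 mod 7 = 5 -> Saturday (Mon=0 ... Sun=6)
Days before May (Jan-Apr): 121 days
Weekday index = (5 + 121) mod 7 = 0

Monday


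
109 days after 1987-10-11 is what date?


Start: 1987-10-11, add 109 days
October 1987 has 31 days: 31 - 11 = 20 days to October 31 -> 89 left
November 1987 has 30 days -> 59 left
December 1987 has 31 days -> 28 left
January 1988: 28 <= 31 -> lands on January 28

Result: 1988-01-28


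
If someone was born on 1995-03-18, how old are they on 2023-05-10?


Birth: 1995-03-18
Reference: 2023-05-10
Year difference: 2023 - 1995 = 28

28 years old


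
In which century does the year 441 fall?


Century = (year - 1) // 100 + 1
= (441 - 1) // 100 + 1
= 440 // 100 + 1
= 4 + 1

5th century


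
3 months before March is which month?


March is month 3
3 - 3 = 0; wrap: 0 + 12 = 12

December


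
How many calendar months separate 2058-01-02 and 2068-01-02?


From January 2058 to January 2068
10 years * 12 = 120 months = 120

120 months


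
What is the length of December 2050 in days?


December 2050

31 days


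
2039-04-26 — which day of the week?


Date: April 26, 2039
Anchor: Jan 1, 2039. With p = 2039 - 1 = 2038: (p + p//4 - p//100 + p//400) mod 7 = (2038 + 509 - 20 + 5) mod 7 = 2532 mod 7 = 5 -> Saturday (Mon=0 ... Sun=6)
Days before April (Jan-Mar): 90; offset = 90 + 26 - 1 = 115
Weekday index = (5 + 115) mod 7 = 1

Day of the week: Tuesday


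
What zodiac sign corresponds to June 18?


Date: June 18
Conventional tropical zodiac dates: Gemini from May 21 onward; Cancer starts June 21
June 18 falls within the Gemini range

Gemini


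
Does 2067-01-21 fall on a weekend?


Anchor: Jan 1, 2067. With p = 2067 - 1 = 2066: (p + p//4 - p//100 + p//400) mod 7 = (2066 + 516 - 20 + 5) mod 7 = 2567 mod 7 = 5 -> Saturday (Mon=0 ... Sun=6)
Day of year: 21; offset = 20
Weekday index = (5 + 20) mod 7 = 4 -> Friday
Weekend days: Saturday, Sunday

No


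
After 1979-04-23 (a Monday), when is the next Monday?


Current: Monday
Target: Monday
Days ahead: 7

Next Monday: 1979-04-30


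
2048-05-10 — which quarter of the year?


Month: May (month 5)
Q1: Jan-Mar, Q2: Apr-Jun, Q3: Jul-Sep, Q4: Oct-Dec

Q2


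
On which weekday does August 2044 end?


August 2044 has 31 days
Anchor: Jan 1, 2044. With p = 2044 - 1 = 2043: (p + p//4 - p//100 + p//400) mod 7 = (2043 + 510 - 20 + 5) mod 7 = 2538 mod 7 = 4 -> Friday (Mon=0 ... Sun=6)
Days before August (Jan-Jul): 213; August 1 index = (4 + 213) mod 7 = 0 -> Monday
Last day offset: 31 - 1 = 30 days
Weekday index = (0 + 30) mod 7 = 2

Wednesday, August 31


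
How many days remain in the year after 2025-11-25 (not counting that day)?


Day of year: 329 of 365
Remaining = 365 - 329

36 days


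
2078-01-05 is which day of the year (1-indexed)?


Date: January 5, 2078
No months before January
Plus 5 days in January

Day of year: 5


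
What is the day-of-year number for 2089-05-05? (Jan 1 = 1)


Date: May 5, 2089
Days in months 1 through 4: 120
Plus 5 days in May

Day of year: 125


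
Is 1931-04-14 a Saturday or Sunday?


Anchor: Jan 1, 1931. With p = 1931 - 1 = 1930: (p + p//4 - p//100 + p//400) mod 7 = (1930 + 482 - 19 + 4) mod 7 = 2397 mod 7 = 3 -> Thursday (Mon=0 ... Sun=6)
Day of year: 104; offset = 103
Weekday index = (3 + 103) mod 7 = 1 -> Tuesday
Weekend days: Saturday, Sunday

No


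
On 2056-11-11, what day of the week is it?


Date: November 11, 2056
Anchor: Jan 1, 2056. With p = 2056 - 1 = 2055: (p + p//4 - p//100 + p//400) mod 7 = (2055 + 513 - 20 + 5) mod 7 = 2553 mod 7 = 5 -> Saturday (Mon=0 ... Sun=6)
Days before November (Jan-Oct): 305; offset = 305 + 11 - 1 = 315
Weekday index = (5 + 315) mod 7 = 5

Day of the week: Saturday


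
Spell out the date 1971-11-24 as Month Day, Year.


ISO 1971-11-24 parses as year=1971, month=11, day=24
Month 11 -> November

November 24, 1971


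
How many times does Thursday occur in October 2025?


October 2025 has 31 days
Anchor: Jan 1, 2025. With p = 2025 - 1 = 2024: (p + p//4 - p//100 + p//400) mod 7 = (2024 + 506 - 20 + 5) mod 7 = 2515 mod 7 = 2 -> Wednesday (Mon=0 ... Sun=6)
Days before October (Jan-Sep): 273; October 1 index = (2 + 273) mod 7 = 2 -> Wednesday
First Thursday is October 2
Thursdays: 2, 9, 16, 23, 30

5 Thursdays


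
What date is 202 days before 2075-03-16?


Start: 2075-03-16, subtract 202 days
Back 16 days from March 16 reaches February 28, 2075 -> 186 left
February 2075 has 28 days -> back to January 31, 2075 -> 158 left
January 2075 has 31 days -> back to December 31, 2074 -> 127 left
December 2074 has 31 days -> back to November 30, 2074 -> 96 left
November 2074 has 30 days -> back to October 31, 2074 -> 66 left
October 2074 has 31 days -> back to September 30, 2074 -> 35 left
September 2074 has 30 days -> back to August 31, 2074 -> 5 left
August 2074: 31 - 5 = 26 -> lands on August 26

Result: 2074-08-26


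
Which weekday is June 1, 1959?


Target: June 1, 1959
Anchor: Jan 1, 1959. With p = 1959 - 1 = 1958: (p + p//4 - p//100 + p//400) mod 7 = (1958 + 489 - 19 + 4) mod 7 = 2432 mod 7 = 3 -> Thursday (Mon=0 ... Sun=6)
Days before June (Jan-May): 151 days
Weekday index = (3 + 151) mod 7 = 0

Monday


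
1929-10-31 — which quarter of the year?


Month: October (month 10)
Q1: Jan-Mar, Q2: Apr-Jun, Q3: Jul-Sep, Q4: Oct-Dec

Q4


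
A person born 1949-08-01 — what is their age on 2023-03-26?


Birth: 1949-08-01
Reference: 2023-03-26
Year difference: 2023 - 1949 = 74
Birthday not yet reached in 2023, subtract 1

73 years old


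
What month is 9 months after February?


February is month 2
2 + 9 = 11

November


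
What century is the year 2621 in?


Century = (year - 1) // 100 + 1
= (2621 - 1) // 100 + 1
= 2620 // 100 + 1
= 26 + 1

27th century


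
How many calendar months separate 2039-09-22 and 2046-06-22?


From September 2039 to June 2046
7 years * 12 = 84 months, minus 3 months = 81

81 months


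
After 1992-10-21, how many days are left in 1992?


Day of year: 295 of 366
Remaining = 366 - 295

71 days


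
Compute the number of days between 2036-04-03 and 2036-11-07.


From 2036-04-03 to 2036-11-07
2036-04-03: days before April = 31 + 29 + 31 = 91 (2036 is a leap year); day of year = 91 + 3 = 94
2036-11-07: days before November = 31 + 29 + 31 + 30 + 31 + 30 + 31 + 31 + 30 + 31 = 305 (2036 is a leap year); day of year = 305 + 7 = 312
Same year: 312 - 94 = 218

218 days


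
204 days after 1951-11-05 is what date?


Start: 1951-11-05, add 204 days
November 1951 has 30 days: 30 - 5 = 25 days to November 30 -> 179 left
December 1951 has 31 days -> 148 left
January 1952 has 31 days -> 117 left
February 1952 has 29 days -> 88 left
March 1952 has 31 days -> 57 left
April 1952 has 30 days -> 27 left
May 1952: 27 <= 31 -> lands on May 27

Result: 1952-05-27


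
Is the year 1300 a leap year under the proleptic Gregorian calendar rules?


Gregorian leap year rule: divisible by 4, but not by 100, unless also by 400.
1300 is divisible by 100 but not 400 -> not a leap year

No


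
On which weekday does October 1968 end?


October 1968 has 31 days
Anchor: Jan 1, 1968. With p = 1968 - 1 = 1967: (p + p//4 - p//100 + p//400) mod 7 = (1967 + 491 - 19 + 4) mod 7 = 2443 mod 7 = 0 -> Monday (Mon=0 ... Sun=6)
Days before October (Jan-Sep): 274; October 1 index = (0 + 274) mod 7 = 1 -> Tuesday
Last day offset: 31 - 1 = 30 days
Weekday index = (1 + 30) mod 7 = 3

Thursday, October 31


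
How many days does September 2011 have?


September 2011

30 days


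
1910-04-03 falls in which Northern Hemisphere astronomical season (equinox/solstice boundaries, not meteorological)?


Date: April 3
Astronomical Spring (approx.; exact equinox/solstice day varies by year): March 20 to June 20
April 3 falls within the Spring window

Spring


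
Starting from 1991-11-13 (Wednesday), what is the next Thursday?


Current: Wednesday
Target: Thursday
Days ahead: 1

Next Thursday: 1991-11-14


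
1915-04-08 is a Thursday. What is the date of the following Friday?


Current: Thursday
Target: Friday
Days ahead: 1

Next Friday: 1915-04-09


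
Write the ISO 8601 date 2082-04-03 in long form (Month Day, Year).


ISO 2082-04-03 parses as year=2082, month=04, day=03
Month 4 -> April

April 3, 2082


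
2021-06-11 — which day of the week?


Date: June 11, 2021
Anchor: Jan 1, 2021. With p = 2021 - 1 = 2020: (p + p//4 - p//100 + p//400) mod 7 = (2020 + 505 - 20 + 5) mod 7 = 2510 mod 7 = 4 -> Friday (Mon=0 ... Sun=6)
Days before June (Jan-May): 151; offset = 151 + 11 - 1 = 161
Weekday index = (4 + 161) mod 7 = 4

Day of the week: Friday


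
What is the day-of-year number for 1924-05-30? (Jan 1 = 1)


Date: May 30, 1924
Days in months 1 through 4: 121
Plus 30 days in May

Day of year: 151


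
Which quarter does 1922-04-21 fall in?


Month: April (month 4)
Q1: Jan-Mar, Q2: Apr-Jun, Q3: Jul-Sep, Q4: Oct-Dec

Q2


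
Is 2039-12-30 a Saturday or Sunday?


Anchor: Jan 1, 2039. With p = 2039 - 1 = 2038: (p + p//4 - p//100 + p//400) mod 7 = (2038 + 509 - 20 + 5) mod 7 = 2532 mod 7 = 5 -> Saturday (Mon=0 ... Sun=6)
Day of year: 364; offset = 363
Weekday index = (5 + 363) mod 7 = 4 -> Friday
Weekend days: Saturday, Sunday

No


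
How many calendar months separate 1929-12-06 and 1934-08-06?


From December 1929 to August 1934
5 years * 12 = 60 months, minus 4 months = 56

56 months


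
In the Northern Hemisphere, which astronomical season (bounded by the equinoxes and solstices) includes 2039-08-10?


Date: August 10
Astronomical Summer (approx.; exact equinox/solstice day varies by year): June 21 to September 21
August 10 falls within the Summer window

Summer


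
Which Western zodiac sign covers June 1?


Date: June 1
Conventional tropical zodiac dates: Gemini from May 21 onward; Cancer starts June 21
June 1 falls within the Gemini range

Gemini


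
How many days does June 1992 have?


June 1992

30 days


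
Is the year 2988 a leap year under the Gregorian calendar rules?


Gregorian leap year rule: divisible by 4, but not by 100, unless also by 400.
2988 is divisible by 4 but not 100 -> leap year

Yes


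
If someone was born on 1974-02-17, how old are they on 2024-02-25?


Birth: 1974-02-17
Reference: 2024-02-25
Year difference: 2024 - 1974 = 50

50 years old


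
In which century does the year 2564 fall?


Century = (year - 1) // 100 + 1
= (2564 - 1) // 100 + 1
= 2563 // 100 + 1
= 25 + 1

26th century


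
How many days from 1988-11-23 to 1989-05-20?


From 1988-11-23 to 1989-05-20
1988-11-23: days before November = 31 + 29 + 31 + 30 + 31 + 30 + 31 + 31 + 30 + 31 = 305 (1988 is a leap year); day of year = 305 + 23 = 328
1989-05-20: days before May = 31 + 28 + 31 + 30 = 120 (1989 is not a leap year); day of year = 120 + 20 = 140
Rest of 1988: 366 - 328 = 38
Total = 38 + 140 = 178

178 days


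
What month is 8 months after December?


December is month 12
12 + 8 = 20; wrap: 20 - 12 = 8

August


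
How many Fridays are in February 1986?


February 1986 has 28 days
Anchor: Jan 1, 1986. With p = 1986 - 1 = 1985: (p + p//4 - p//100 + p//400) mod 7 = (1985 + 496 - 19 + 4) mod 7 = 2466 mod 7 = 2 -> Wednesday (Mon=0 ... Sun=6)
Days before February (Jan): 31; February 1 index = (2 + 31) mod 7 = 5 -> Saturday
First Friday is February 7
Fridays: 7, 14, 21, 28

4 Fridays


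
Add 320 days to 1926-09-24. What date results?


Start: 1926-09-24, add 320 days
September 1926 has 30 days: 30 - 24 = 6 days to September 30 -> 314 left
October 1926 has 31 days -> 283 left
November 1926 has 30 days -> 253 left
December 1926 has 31 days -> 222 left
January 1927 has 31 days -> 191 left
February 1927 has 28 days -> 163 left
March 1927 has 31 days -> 132 left
April 1927 has 30 days -> 102 left
May 1927 has 31 days -> 71 left
June 1927 has 30 days -> 41 left
July 1927 has 31 days -> 10 left
August 1927: 10 <= 31 -> lands on August 10

Result: 1927-08-10


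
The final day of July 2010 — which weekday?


July 2010 has 31 days
Anchor: Jan 1, 2010. With p = 2010 - 1 = 2009: (p + p//4 - p//100 + p//400) mod 7 = (2009 + 502 - 20 + 5) mod 7 = 2496 mod 7 = 4 -> Friday (Mon=0 ... Sun=6)
Days before July (Jan-Jun): 181; July 1 index = (4 + 181) mod 7 = 3 -> Thursday
Last day offset: 31 - 1 = 30 days
Weekday index = (3 + 30) mod 7 = 5

Saturday, July 31


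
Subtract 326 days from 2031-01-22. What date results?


Start: 2031-01-22, subtract 326 days
Back 22 days from January 22 reaches December 31, 2030 -> 304 left
December 2030 has 31 days -> back to November 30, 2030 -> 273 left
November 2030 has 30 days -> back to October 31, 2030 -> 243 left
October 2030 has 31 days -> back to September 30, 2030 -> 212 left
September 2030 has 30 days -> back to August 31, 2030 -> 182 left
August 2030 has 31 days -> back to July 31, 2030 -> 151 left
July 2030 has 31 days -> back to June 30, 2030 -> 120 left
June 2030 has 30 days -> back to May 31, 2030 -> 90 left
May 2030 has 31 days -> back to April 30, 2030 -> 59 left
April 2030 has 30 days -> back to March 31, 2030 -> 29 left
March 2030: 31 - 29 = 2 -> lands on March 2

Result: 2030-03-02


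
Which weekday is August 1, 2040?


Target: August 1, 2040
Anchor: Jan 1, 2040. With p = 2040 - 1 = 2039: (p + p//4 - p//100 + p//400) mod 7 = (2039 + 509 - 20 + 5) mod 7 = 2533 mod 7 = 6 -> Sunday (Mon=0 ... Sun=6)
Days before August (Jan-Jul): 213 days
Weekday index = (6 + 213) mod 7 = 2

Wednesday


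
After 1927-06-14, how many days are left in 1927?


Day of year: 165 of 365
Remaining = 365 - 165

200 days


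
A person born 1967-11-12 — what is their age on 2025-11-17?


Birth: 1967-11-12
Reference: 2025-11-17
Year difference: 2025 - 1967 = 58

58 years old


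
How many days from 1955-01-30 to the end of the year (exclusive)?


Day of year: 30 of 365
Remaining = 365 - 30

335 days


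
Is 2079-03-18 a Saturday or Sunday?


Anchor: Jan 1, 2079. With p = 2079 - 1 = 2078: (p + p//4 - p//100 + p//400) mod 7 = (2078 + 519 - 20 + 5) mod 7 = 2582 mod 7 = 6 -> Sunday (Mon=0 ... Sun=6)
Day of year: 77; offset = 76
Weekday index = (6 + 76) mod 7 = 5 -> Saturday
Weekend days: Saturday, Sunday

Yes


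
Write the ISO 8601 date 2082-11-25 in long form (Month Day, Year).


ISO 2082-11-25 parses as year=2082, month=11, day=25
Month 11 -> November

November 25, 2082


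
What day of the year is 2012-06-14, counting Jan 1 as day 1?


Date: June 14, 2012
Days in months 1 through 5: 152
Plus 14 days in June

Day of year: 166


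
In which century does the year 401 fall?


Century = (year - 1) // 100 + 1
= (401 - 1) // 100 + 1
= 400 // 100 + 1
= 4 + 1

5th century


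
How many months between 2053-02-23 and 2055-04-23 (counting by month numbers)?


From February 2053 to April 2055
2 years * 12 = 24 months, plus 2 months = 26

26 months


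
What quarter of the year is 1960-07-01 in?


Month: July (month 7)
Q1: Jan-Mar, Q2: Apr-Jun, Q3: Jul-Sep, Q4: Oct-Dec

Q3


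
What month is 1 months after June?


June is month 6
6 + 1 = 7

July


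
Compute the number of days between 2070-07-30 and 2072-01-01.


From 2070-07-30 to 2072-01-01
2070-07-30: days before July = 31 + 28 + 31 + 30 + 31 + 30 = 181 (2070 is not a leap year); day of year = 181 + 30 = 211
2072-01-01: day of year = 1
Rest of 2070: 365 - 211 = 154
Full years 2071 (365): 365
Total = 154 + 365 + 1 = 520

520 days


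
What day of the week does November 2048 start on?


Target: November 1, 2048
Anchor: Jan 1, 2048. With p = 2048 - 1 = 2047: (p + p//4 - p//100 + p//400) mod 7 = (2047 + 511 - 20 + 5) mod 7 = 2543 mod 7 = 2 -> Wednesday (Mon=0 ... Sun=6)
Days before November (Jan-Oct): 305 days
Weekday index = (2 + 305) mod 7 = 6

Sunday


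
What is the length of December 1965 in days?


December 1965

31 days


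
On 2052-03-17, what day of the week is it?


Date: March 17, 2052
Anchor: Jan 1, 2052. With p = 2052 - 1 = 2051: (p + p//4 - p//100 + p//400) mod 7 = (2051 + 512 - 20 + 5) mod 7 = 2548 mod 7 = 0 -> Monday (Mon=0 ... Sun=6)
Days before March (Jan-Feb): 60; offset = 60 + 17 - 1 = 76
Weekday index = (0 + 76) mod 7 = 6

Day of the week: Sunday


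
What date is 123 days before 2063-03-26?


Start: 2063-03-26, subtract 123 days
Back 26 days from March 26 reaches February 28, 2063 -> 97 left
February 2063 has 28 days -> back to January 31, 2063 -> 69 left
January 2063 has 31 days -> back to December 31, 2062 -> 38 left
December 2062 has 31 days -> back to November 30, 2062 -> 7 left
November 2062: 30 - 7 = 23 -> lands on November 23

Result: 2062-11-23


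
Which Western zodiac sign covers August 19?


Date: August 19
Conventional tropical zodiac dates: Leo from July 23 onward; Virgo starts August 23
August 19 falls within the Leo range

Leo


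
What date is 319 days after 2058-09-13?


Start: 2058-09-13, add 319 days
September 2058 has 30 days: 30 - 13 = 17 days to September 30 -> 302 left
October 2058 has 31 days -> 271 left
November 2058 has 30 days -> 241 left
December 2058 has 31 days -> 210 left
January 2059 has 31 days -> 179 left
February 2059 has 28 days -> 151 left
March 2059 has 31 days -> 120 left
April 2059 has 30 days -> 90 left
May 2059 has 31 days -> 59 left
June 2059 has 30 days -> 29 left
July 2059: 29 <= 31 -> lands on July 29

Result: 2059-07-29


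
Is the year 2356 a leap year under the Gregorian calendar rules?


Gregorian leap year rule: divisible by 4, but not by 100, unless also by 400.
2356 is divisible by 4 but not 100 -> leap year

Yes


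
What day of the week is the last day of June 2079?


June 2079 has 30 days
Anchor: Jan 1, 2079. With p = 2079 - 1 = 2078: (p + p//4 - p//100 + p//400) mod 7 = (2078 + 519 - 20 + 5) mod 7 = 2582 mod 7 = 6 -> Sunday (Mon=0 ... Sun=6)
Days before June (Jan-May): 151; June 1 index = (6 + 151) mod 7 = 3 -> Thursday
Last day offset: 30 - 1 = 29 days
Weekday index = (3 + 29) mod 7 = 4

Friday, June 30


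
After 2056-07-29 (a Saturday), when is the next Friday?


Current: Saturday
Target: Friday
Days ahead: 6

Next Friday: 2056-08-04


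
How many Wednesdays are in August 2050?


August 2050 has 31 days
Anchor: Jan 1, 2050. With p = 2050 - 1 = 2049: (p + p//4 - p//100 + p//400) mod 7 = (2049 + 512 - 20 + 5) mod 7 = 2546 mod 7 = 5 -> Saturday (Mon=0 ... Sun=6)
Days before August (Jan-Jul): 212; August 1 index = (5 + 212) mod 7 = 0 -> Monday
First Wednesday is August 3
Wednesdays: 3, 10, 17, 24, 31

5 Wednesdays


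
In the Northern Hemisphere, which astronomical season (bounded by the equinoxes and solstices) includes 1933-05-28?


Date: May 28
Astronomical Spring (approx.; exact equinox/solstice day varies by year): March 20 to June 20
May 28 falls within the Spring window

Spring


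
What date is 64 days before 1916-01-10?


Start: 1916-01-10, subtract 64 days
Back 10 days from January 10 reaches December 31, 1915 -> 54 left
December 1915 has 31 days -> back to November 30, 1915 -> 23 left
November 1915: 30 - 23 = 7 -> lands on November 7

Result: 1915-11-07


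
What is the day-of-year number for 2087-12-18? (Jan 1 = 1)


Date: December 18, 2087
Days in months 1 through 11: 334
Plus 18 days in December

Day of year: 352


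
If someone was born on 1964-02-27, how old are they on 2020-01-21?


Birth: 1964-02-27
Reference: 2020-01-21
Year difference: 2020 - 1964 = 56
Birthday not yet reached in 2020, subtract 1

55 years old


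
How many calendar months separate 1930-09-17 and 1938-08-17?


From September 1930 to August 1938
8 years * 12 = 96 months, minus 1 month = 95

95 months


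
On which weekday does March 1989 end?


March 1989 has 31 days
Anchor: Jan 1, 1989. With p = 1989 - 1 = 1988: (p + p//4 - p//100 + p//400) mod 7 = (1988 + 497 - 19 + 4) mod 7 = 2470 mod 7 = 6 -> Sunday (Mon=0 ... Sun=6)
Days before March (Jan-Feb): 59; March 1 index = (6 + 59) mod 7 = 2 -> Wednesday
Last day offset: 31 - 1 = 30 days
Weekday index = (2 + 30) mod 7 = 4

Friday, March 31


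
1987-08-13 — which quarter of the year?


Month: August (month 8)
Q1: Jan-Mar, Q2: Apr-Jun, Q3: Jul-Sep, Q4: Oct-Dec

Q3


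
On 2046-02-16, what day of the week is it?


Date: February 16, 2046
Anchor: Jan 1, 2046. With p = 2046 - 1 = 2045: (p + p//4 - p//100 + p//400) mod 7 = (2045 + 511 - 20 + 5) mod 7 = 2541 mod 7 = 0 -> Monday (Mon=0 ... Sun=6)
Days before February (Jan): 31; offset = 31 + 16 - 1 = 46
Weekday index = (0 + 46) mod 7 = 4

Day of the week: Friday


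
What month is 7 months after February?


February is month 2
2 + 7 = 9

September


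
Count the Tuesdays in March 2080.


March 2080 has 31 days
Anchor: Jan 1, 2080. With p = 2080 - 1 = 2079: (p + p//4 - p//100 + p//400) mod 7 = (2079 + 519 - 20 + 5) mod 7 = 2583 mod 7 = 0 -> Monday (Mon=0 ... Sun=6)
Days before March (Jan-Feb): 60; March 1 index = (0 + 60) mod 7 = 4 -> Friday
First Tuesday is March 5
Tuesdays: 5, 12, 19, 26

4 Tuesdays


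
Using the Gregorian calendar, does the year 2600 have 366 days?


Gregorian leap year rule: divisible by 4, but not by 100, unless also by 400.
2600 is divisible by 100 but not 400 -> not a leap year

No


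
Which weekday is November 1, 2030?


Target: November 1, 2030
Anchor: Jan 1, 2030. With p = 2030 - 1 = 2029: (p + p//4 - p//100 + p//400) mod 7 = (2029 + 507 - 20 + 5) mod 7 = 2521 mod 7 = 1 -> Tuesday (Mon=0 ... Sun=6)
Days before November (Jan-Oct): 304 days
Weekday index = (1 + 304) mod 7 = 4

Friday


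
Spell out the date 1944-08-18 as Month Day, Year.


ISO 1944-08-18 parses as year=1944, month=08, day=18
Month 8 -> August

August 18, 1944


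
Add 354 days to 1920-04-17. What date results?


Start: 1920-04-17, add 354 days
April 1920 has 30 days: 30 - 17 = 13 days to April 30 -> 341 left
May 1920 has 31 days -> 310 left
June 1920 has 30 days -> 280 left
July 1920 has 31 days -> 249 left
August 1920 has 31 days -> 218 left
September 1920 has 30 days -> 188 left
October 1920 has 31 days -> 157 left
November 1920 has 30 days -> 127 left
December 1920 has 31 days -> 96 left
January 1921 has 31 days -> 65 left
February 1921 has 28 days -> 37 left
March 1921 has 31 days -> 6 left
April 1921: 6 <= 30 -> lands on April 6

Result: 1921-04-06


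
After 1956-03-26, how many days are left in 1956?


Day of year: 86 of 366
Remaining = 366 - 86

280 days


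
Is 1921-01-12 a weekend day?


Anchor: Jan 1, 1921. With p = 1921 - 1 = 1920: (p + p//4 - p//100 + p//400) mod 7 = (1920 + 480 - 19 + 4) mod 7 = 2385 mod 7 = 5 -> Saturday (Mon=0 ... Sun=6)
Day of year: 12; offset = 11
Weekday index = (5 + 11) mod 7 = 2 -> Wednesday
Weekend days: Saturday, Sunday

No


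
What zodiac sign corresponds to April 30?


Date: April 30
Conventional tropical zodiac dates: Taurus from April 20 onward; Gemini starts May 21
April 30 falls within the Taurus range

Taurus


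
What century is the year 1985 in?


Century = (year - 1) // 100 + 1
= (1985 - 1) // 100 + 1
= 1984 // 100 + 1
= 19 + 1

20th century


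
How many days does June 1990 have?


June 1990

30 days


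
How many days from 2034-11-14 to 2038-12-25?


From 2034-11-14 to 2038-12-25
2034-11-14: days before November = 31 + 28 + 31 + 30 + 31 + 30 + 31 + 31 + 30 + 31 = 304 (2034 is not a leap year); day of year = 304 + 14 = 318
2038-12-25: days before December = 31 + 28 + 31 + 30 + 31 + 30 + 31 + 31 + 30 + 31 + 30 = 334 (2038 is not a leap year); day of year = 334 + 25 = 359
Rest of 2034: 365 - 318 = 47
Full years 2035 (365), 2036 (366), 2037 (365): 1096
Total = 47 + 1096 + 359 = 1502

1502 days


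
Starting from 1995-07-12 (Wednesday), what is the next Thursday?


Current: Wednesday
Target: Thursday
Days ahead: 1

Next Thursday: 1995-07-13


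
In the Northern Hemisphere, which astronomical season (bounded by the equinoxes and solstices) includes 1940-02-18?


Date: February 18
Astronomical Winter (approx.; exact equinox/solstice day varies by year): December 21 to March 19
February 18 falls within the Winter window

Winter


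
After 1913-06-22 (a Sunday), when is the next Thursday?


Current: Sunday
Target: Thursday
Days ahead: 4

Next Thursday: 1913-06-26


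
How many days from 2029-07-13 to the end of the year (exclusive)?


Day of year: 194 of 365
Remaining = 365 - 194

171 days


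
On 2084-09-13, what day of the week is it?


Date: September 13, 2084
Anchor: Jan 1, 2084. With p = 2084 - 1 = 2083: (p + p//4 - p//100 + p//400) mod 7 = (2083 + 520 - 20 + 5) mod 7 = 2588 mod 7 = 5 -> Saturday (Mon=0 ... Sun=6)
Days before September (Jan-Aug): 244; offset = 244 + 13 - 1 = 256
Weekday index = (5 + 256) mod 7 = 2

Day of the week: Wednesday


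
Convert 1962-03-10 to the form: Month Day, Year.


ISO 1962-03-10 parses as year=1962, month=03, day=10
Month 3 -> March

March 10, 1962


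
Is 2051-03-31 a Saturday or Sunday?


Anchor: Jan 1, 2051. With p = 2051 - 1 = 2050: (p + p//4 - p//100 + p//400) mod 7 = (2050 + 512 - 20 + 5) mod 7 = 2547 mod 7 = 6 -> Sunday (Mon=0 ... Sun=6)
Day of year: 90; offset = 89
Weekday index = (6 + 89) mod 7 = 4 -> Friday
Weekend days: Saturday, Sunday

No


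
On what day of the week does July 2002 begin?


Target: July 1, 2002
Anchor: Jan 1, 2002. With p = 2002 - 1 = 2001: (p + p//4 - p//100 + p//400) mod 7 = (2001 + 500 - 20 + 5) mod 7 = 2486 mod 7 = 1 -> Tuesday (Mon=0 ... Sun=6)
Days before July (Jan-Jun): 181 days
Weekday index = (1 + 181) mod 7 = 0

Monday


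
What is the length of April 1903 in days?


April 1903

30 days


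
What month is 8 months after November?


November is month 11
11 + 8 = 19; wrap: 19 - 12 = 7

July


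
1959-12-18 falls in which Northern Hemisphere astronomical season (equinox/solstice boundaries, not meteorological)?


Date: December 18
Astronomical Autumn (approx.; exact equinox/solstice day varies by year): September 22 to December 20
December 18 falls within the Autumn window

Autumn


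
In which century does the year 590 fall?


Century = (year - 1) // 100 + 1
= (590 - 1) // 100 + 1
= 589 // 100 + 1
= 5 + 1

6th century


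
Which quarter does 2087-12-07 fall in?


Month: December (month 12)
Q1: Jan-Mar, Q2: Apr-Jun, Q3: Jul-Sep, Q4: Oct-Dec

Q4


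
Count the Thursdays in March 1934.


March 1934 has 31 days
Anchor: Jan 1, 1934. With p = 1934 - 1 = 1933: (p + p//4 - p//100 + p//400) mod 7 = (1933 + 483 - 19 + 4) mod 7 = 2401 mod 7 = 0 -> Monday (Mon=0 ... Sun=6)
Days before March (Jan-Feb): 59; March 1 index = (0 + 59) mod 7 = 3 -> Thursday
First Thursday is March 1
Thursdays: 1, 8, 15, 22, 29

5 Thursdays


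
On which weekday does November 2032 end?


November 2032 has 30 days
Anchor: Jan 1, 2032. With p = 2032 - 1 = 2031: (p + p//4 - p//100 + p//400) mod 7 = (2031 + 507 - 20 + 5) mod 7 = 2523 mod 7 = 3 -> Thursday (Mon=0 ... Sun=6)
Days before November (Jan-Oct): 305; November 1 index = (3 + 305) mod 7 = 0 -> Monday
Last day offset: 30 - 1 = 29 days
Weekday index = (0 + 29) mod 7 = 1

Tuesday, November 30


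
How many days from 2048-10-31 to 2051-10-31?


From 2048-10-31 to 2051-10-31
2048-10-31: days before October = 31 + 29 + 31 + 30 + 31 + 30 + 31 + 31 + 30 = 274 (2048 is a leap year); day of year = 274 + 31 = 305
2051-10-31: days before October = 31 + 28 + 31 + 30 + 31 + 30 + 31 + 31 + 30 = 273 (2051 is not a leap year); day of year = 273 + 31 = 304
Rest of 2048: 366 - 305 = 61
Full years 2049 (365), 2050 (365): 730
Total = 61 + 730 + 304 = 1095

1095 days


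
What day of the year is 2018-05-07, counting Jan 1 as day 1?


Date: May 7, 2018
Days in months 1 through 4: 120
Plus 7 days in May

Day of year: 127


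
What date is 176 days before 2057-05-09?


Start: 2057-05-09, subtract 176 days
Back 9 days from May 9 reaches April 30, 2057 -> 167 left
April 2057 has 30 days -> back to March 31, 2057 -> 137 left
March 2057 has 31 days -> back to February 28, 2057 -> 106 left
February 2057 has 28 days -> back to January 31, 2057 -> 78 left
January 2057 has 31 days -> back to December 31, 2056 -> 47 left
December 2056 has 31 days -> back to November 30, 2056 -> 16 left
November 2056: 30 - 16 = 14 -> lands on November 14

Result: 2056-11-14


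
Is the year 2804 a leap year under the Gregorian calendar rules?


Gregorian leap year rule: divisible by 4, but not by 100, unless also by 400.
2804 is divisible by 4 but not 100 -> leap year

Yes


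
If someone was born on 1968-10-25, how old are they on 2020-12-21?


Birth: 1968-10-25
Reference: 2020-12-21
Year difference: 2020 - 1968 = 52

52 years old


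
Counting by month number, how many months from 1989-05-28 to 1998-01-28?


From May 1989 to January 1998
9 years * 12 = 108 months, minus 4 months = 104

104 months


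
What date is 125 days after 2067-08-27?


Start: 2067-08-27, add 125 days
August 2067 has 31 days: 31 - 27 = 4 days to August 31 -> 121 left
September 2067 has 30 days -> 91 left
October 2067 has 31 days -> 60 left
November 2067 has 30 days -> 30 left
December 2067: 30 <= 31 -> lands on December 30

Result: 2067-12-30


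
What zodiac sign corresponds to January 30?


Date: January 30
Conventional tropical zodiac dates: Aquarius from January 20 onward; Pisces starts February 19
January 30 falls within the Aquarius range

Aquarius


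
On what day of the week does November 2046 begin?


Target: November 1, 2046
Anchor: Jan 1, 2046. With p = 2046 - 1 = 2045: (p + p//4 - p//100 + p//400) mod 7 = (2045 + 511 - 20 + 5) mod 7 = 2541 mod 7 = 0 -> Monday (Mon=0 ... Sun=6)
Days before November (Jan-Oct): 304 days
Weekday index = (0 + 304) mod 7 = 3

Thursday


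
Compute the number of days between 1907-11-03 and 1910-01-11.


From 1907-11-03 to 1910-01-11
1907-11-03: days before November = 31 + 28 + 31 + 30 + 31 + 30 + 31 + 31 + 30 + 31 = 304 (1907 is not a leap year); day of year = 304 + 3 = 307
1910-01-11: day of year = 11
Rest of 1907: 365 - 307 = 58
Full years 1908 (366), 1909 (365): 731
Total = 58 + 731 + 11 = 800

800 days


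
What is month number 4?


Month 4 of 12

April


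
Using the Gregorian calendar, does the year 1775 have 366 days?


Gregorian leap year rule: divisible by 4, but not by 100, unless also by 400.
1775 is not divisible by 4 -> not a leap year

No


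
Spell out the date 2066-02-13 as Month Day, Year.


ISO 2066-02-13 parses as year=2066, month=02, day=13
Month 2 -> February

February 13, 2066


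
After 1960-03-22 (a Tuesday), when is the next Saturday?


Current: Tuesday
Target: Saturday
Days ahead: 4

Next Saturday: 1960-03-26


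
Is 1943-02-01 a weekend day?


Anchor: Jan 1, 1943. With p = 1943 - 1 = 1942: (p + p//4 - p//100 + p//400) mod 7 = (1942 + 485 - 19 + 4) mod 7 = 2412 mod 7 = 4 -> Friday (Mon=0 ... Sun=6)
Day of year: 32; offset = 31
Weekday index = (4 + 31) mod 7 = 0 -> Monday
Weekend days: Saturday, Sunday

No


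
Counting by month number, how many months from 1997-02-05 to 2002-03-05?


From February 1997 to March 2002
5 years * 12 = 60 months, plus 1 month = 61

61 months


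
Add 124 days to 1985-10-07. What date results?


Start: 1985-10-07, add 124 days
October 1985 has 31 days: 31 - 7 = 24 days to October 31 -> 100 left
November 1985 has 30 days -> 70 left
December 1985 has 31 days -> 39 left
January 1986 has 31 days -> 8 left
February 1986: 8 <= 28 -> lands on February 8

Result: 1986-02-08


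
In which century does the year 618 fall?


Century = (year - 1) // 100 + 1
= (618 - 1) // 100 + 1
= 617 // 100 + 1
= 6 + 1

7th century


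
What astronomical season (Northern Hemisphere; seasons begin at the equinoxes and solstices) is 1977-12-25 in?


Date: December 25
Astronomical Winter (approx.; exact equinox/solstice day varies by year): December 21 to March 19
December 25 falls within the Winter window

Winter


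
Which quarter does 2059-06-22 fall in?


Month: June (month 6)
Q1: Jan-Mar, Q2: Apr-Jun, Q3: Jul-Sep, Q4: Oct-Dec

Q2


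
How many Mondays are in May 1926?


May 1926 has 31 days
Anchor: Jan 1, 1926. With p = 1926 - 1 = 1925: (p + p//4 - p//100 + p//400) mod 7 = (1925 + 481 - 19 + 4) mod 7 = 2391 mod 7 = 4 -> Friday (Mon=0 ... Sun=6)
Days before May (Jan-Apr): 120; May 1 index = (4 + 120) mod 7 = 5 -> Saturday
First Monday is May 3
Mondays: 3, 10, 17, 24, 31

5 Mondays


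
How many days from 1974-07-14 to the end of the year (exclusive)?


Day of year: 195 of 365
Remaining = 365 - 195

170 days


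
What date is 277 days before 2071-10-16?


Start: 2071-10-16, subtract 277 days
Back 16 days from October 16 reaches September 30, 2071 -> 261 left
September 2071 has 30 days -> back to August 31, 2071 -> 231 left
August 2071 has 31 days -> back to July 31, 2071 -> 200 left
July 2071 has 31 days -> back to June 30, 2071 -> 169 left
June 2071 has 30 days -> back to May 31, 2071 -> 139 left
May 2071 has 31 days -> back to April 30, 2071 -> 108 left
April 2071 has 30 days -> back to March 31, 2071 -> 78 left
March 2071 has 31 days -> back to February 28, 2071 -> 47 left
February 2071 has 28 days -> back to January 31, 2071 -> 19 left
January 2071: 31 - 19 = 12 -> lands on January 12

Result: 2071-01-12


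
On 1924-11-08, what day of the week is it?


Date: November 8, 1924
Anchor: Jan 1, 1924. With p = 1924 - 1 = 1923: (p + p//4 - p//100 + p//400) mod 7 = (1923 + 480 - 19 + 4) mod 7 = 2388 mod 7 = 1 -> Tuesday (Mon=0 ... Sun=6)
Days before November (Jan-Oct): 305; offset = 305 + 8 - 1 = 312
Weekday index = (1 + 312) mod 7 = 5

Day of the week: Saturday


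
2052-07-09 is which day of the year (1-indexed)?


Date: July 9, 2052
Days in months 1 through 6: 182
Plus 9 days in July

Day of year: 191


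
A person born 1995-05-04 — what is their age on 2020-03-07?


Birth: 1995-05-04
Reference: 2020-03-07
Year difference: 2020 - 1995 = 25
Birthday not yet reached in 2020, subtract 1

24 years old


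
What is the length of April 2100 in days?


April 2100

30 days


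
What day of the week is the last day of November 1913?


November 1913 has 30 days
Anchor: Jan 1, 1913. With p = 1913 - 1 = 1912: (p + p//4 - p//100 + p//400) mod 7 = (1912 + 478 - 19 + 4) mod 7 = 2375 mod 7 = 2 -> Wednesday (Mon=0 ... Sun=6)
Days before November (Jan-Oct): 304; November 1 index = (2 + 304) mod 7 = 5 -> Saturday
Last day offset: 30 - 1 = 29 days
Weekday index = (5 + 29) mod 7 = 6

Sunday, November 30


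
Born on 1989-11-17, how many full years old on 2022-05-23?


Birth: 1989-11-17
Reference: 2022-05-23
Year difference: 2022 - 1989 = 33
Birthday not yet reached in 2022, subtract 1

32 years old
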